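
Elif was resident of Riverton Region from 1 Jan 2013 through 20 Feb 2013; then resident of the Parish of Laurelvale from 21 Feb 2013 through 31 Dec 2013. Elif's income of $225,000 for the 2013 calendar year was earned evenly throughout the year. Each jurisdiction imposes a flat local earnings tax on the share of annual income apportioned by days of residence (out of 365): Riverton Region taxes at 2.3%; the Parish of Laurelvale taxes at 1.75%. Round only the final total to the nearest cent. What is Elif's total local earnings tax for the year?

$4,110.41

Riverton Region, 1 Jan – 20 Feb 2013: 51 days → $225,000 × 2.3% × 51/365 = $723.0822
The Parish of Laurelvale, 21 Feb – 31 Dec 2013: 314 days → $225,000 × 1.75% × 314/365 = $3,387.3288
Total = $4,110.4110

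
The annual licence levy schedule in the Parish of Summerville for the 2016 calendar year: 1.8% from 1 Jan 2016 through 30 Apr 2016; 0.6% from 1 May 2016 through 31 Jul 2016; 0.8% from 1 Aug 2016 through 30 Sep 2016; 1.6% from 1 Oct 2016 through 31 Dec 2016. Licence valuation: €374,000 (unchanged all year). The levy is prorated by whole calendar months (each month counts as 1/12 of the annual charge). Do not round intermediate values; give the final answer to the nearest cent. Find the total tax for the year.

€4,799.67

1 Jan – 30 Apr 2016: 4 months at 1.8% → €374,000 × 1.8% × 4/12 = €2,244.0000
1 May – 31 Jul 2016: 3 months at 0.6% → €374,000 × 0.6% × 3/12 = €561.0000
1 Aug – 30 Sep 2016: 2 months at 0.8% → €374,000 × 0.8% × 2/12 = €498.6667
1 Oct – 31 Dec 2016: 3 months at 1.6% → €374,000 × 1.6% × 3/12 = €1,496.0000
Total = €4,799.6667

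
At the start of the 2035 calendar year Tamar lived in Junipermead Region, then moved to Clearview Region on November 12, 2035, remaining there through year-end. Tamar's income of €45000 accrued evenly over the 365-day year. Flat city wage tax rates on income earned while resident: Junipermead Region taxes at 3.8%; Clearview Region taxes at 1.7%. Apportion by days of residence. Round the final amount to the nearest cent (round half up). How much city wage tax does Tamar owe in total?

€1580.55

Junipermead Region, January 1 – November 11, 2035: 315 days → €45000 × 3.8% × 315/365 = €1475.7534
Clearview Region, November 12 – December 31, 2035: 50 days → €45000 × 1.7% × 50/365 = €104.7945
Total = €1580.5479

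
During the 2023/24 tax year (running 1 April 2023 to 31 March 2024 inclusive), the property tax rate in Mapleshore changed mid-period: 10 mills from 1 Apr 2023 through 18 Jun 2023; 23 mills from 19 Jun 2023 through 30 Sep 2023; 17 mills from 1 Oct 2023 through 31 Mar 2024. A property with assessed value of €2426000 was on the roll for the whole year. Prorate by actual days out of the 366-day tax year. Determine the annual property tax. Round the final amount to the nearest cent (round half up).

1 Apr – 18 Jun 2023: 79 days at 10 mills → €2426000 × 1% × 79/366 = €5236.4481
19 Jun – 30 Sep 2023: 104 days at 23 mills → €2426000 × 2.3% × 104/366 = €15855.1694
1 Oct 2023 – 31 Mar 2024: 183 days at 17 mills → €2426000 × 1.7% × 183/366 = €20621.0000
Total = €41712.6175

€41712.62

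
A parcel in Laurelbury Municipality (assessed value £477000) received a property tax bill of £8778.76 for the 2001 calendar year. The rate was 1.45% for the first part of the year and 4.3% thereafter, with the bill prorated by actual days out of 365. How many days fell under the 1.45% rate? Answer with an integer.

315 days

Let d = days at the first rate; then 365 − d days at the second rate.
£477000 × [1.45%·d + 4.3%·(365−d)] / 365 = £8778.76
Solving gives d = 315, so the new rate took effect on 12 November 2001.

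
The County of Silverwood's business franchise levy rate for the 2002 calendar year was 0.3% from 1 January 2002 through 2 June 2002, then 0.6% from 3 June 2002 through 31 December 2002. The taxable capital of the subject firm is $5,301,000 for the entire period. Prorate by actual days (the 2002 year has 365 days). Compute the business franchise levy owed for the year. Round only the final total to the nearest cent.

$25,139.81

1 January – 2 June 2002: 153 days at 0.3% → $5,301,000 × 0.3% × 153/365 = $6,666.1890
3 June – 31 December 2002: 212 days at 0.6% → $5,301,000 × 0.6% × 212/365 = $18,473.6219
Total = $25,139.8110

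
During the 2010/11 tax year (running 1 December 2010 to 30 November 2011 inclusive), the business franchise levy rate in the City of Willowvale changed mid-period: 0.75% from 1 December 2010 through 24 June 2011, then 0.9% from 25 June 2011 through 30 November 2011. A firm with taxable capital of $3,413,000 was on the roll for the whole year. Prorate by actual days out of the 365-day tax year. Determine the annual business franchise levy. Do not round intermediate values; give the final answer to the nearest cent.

1 December 2010 – 24 June 2011: 206 days at 0.75% → $3,413,000 × 0.75% × 206/365 = $14,446.8082
25 June – 30 November 2011: 159 days at 0.9% → $3,413,000 × 0.9% × 159/365 = $13,380.8301
Total = $27,827.6384

$27,827.64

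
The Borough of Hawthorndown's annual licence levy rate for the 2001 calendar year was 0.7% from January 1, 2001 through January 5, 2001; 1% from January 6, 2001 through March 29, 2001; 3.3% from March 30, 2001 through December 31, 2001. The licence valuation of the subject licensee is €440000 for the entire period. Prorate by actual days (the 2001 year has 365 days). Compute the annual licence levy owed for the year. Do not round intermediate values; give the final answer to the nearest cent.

€12062.03

January 1 – January 5, 2001: 5 days at 0.7% → €440000 × 0.7% × 5/365 = €42.1918
January 6 – March 29, 2001: 83 days at 1% → €440000 × 1% × 83/365 = €1000.5479
March 30 – December 31, 2001: 277 days at 3.3% → €440000 × 3.3% × 277/365 = €11019.2877
Total = €12062.0274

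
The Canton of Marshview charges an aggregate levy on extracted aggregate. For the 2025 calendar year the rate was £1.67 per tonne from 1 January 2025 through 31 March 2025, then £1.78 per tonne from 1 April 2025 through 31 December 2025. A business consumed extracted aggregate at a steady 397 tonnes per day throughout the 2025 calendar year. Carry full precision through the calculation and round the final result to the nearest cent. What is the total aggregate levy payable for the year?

1 January – 31 March 2025: 90 days × 397 tonnes/day = 35,730 tonnes at £1.67/tonne → £59669.10
1 April – 31 December 2025: 275 days × 397 tonnes/day = 109,175 tonnes at £1.78/tonne → £194331.50

£254000.60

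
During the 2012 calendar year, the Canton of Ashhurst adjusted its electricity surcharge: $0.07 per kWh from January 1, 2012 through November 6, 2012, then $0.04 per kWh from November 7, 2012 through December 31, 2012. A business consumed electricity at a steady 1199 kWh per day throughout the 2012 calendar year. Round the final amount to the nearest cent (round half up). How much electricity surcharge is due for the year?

January 1 – November 6, 2012: 311 days × 1199 kWh/day = 372,889 kWh at $0.07/kWh → $26,102.23
November 7 – December 31, 2012: 55 days × 1199 kWh/day = 65,945 kWh at $0.04/kWh → $2,637.80

$28,740.03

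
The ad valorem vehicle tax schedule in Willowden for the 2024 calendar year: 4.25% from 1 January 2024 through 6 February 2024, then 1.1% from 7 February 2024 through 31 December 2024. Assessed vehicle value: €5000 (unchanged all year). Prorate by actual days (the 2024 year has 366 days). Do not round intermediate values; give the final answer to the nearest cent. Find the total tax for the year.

€70.92

1 January – 6 February 2024: 37 days at 4.25% → €5000 × 4.25% × 37/366 = €21.4822
7 February – 31 December 2024: 329 days at 1.1% → €5000 × 1.1% × 329/366 = €49.4399
Total = €70.9221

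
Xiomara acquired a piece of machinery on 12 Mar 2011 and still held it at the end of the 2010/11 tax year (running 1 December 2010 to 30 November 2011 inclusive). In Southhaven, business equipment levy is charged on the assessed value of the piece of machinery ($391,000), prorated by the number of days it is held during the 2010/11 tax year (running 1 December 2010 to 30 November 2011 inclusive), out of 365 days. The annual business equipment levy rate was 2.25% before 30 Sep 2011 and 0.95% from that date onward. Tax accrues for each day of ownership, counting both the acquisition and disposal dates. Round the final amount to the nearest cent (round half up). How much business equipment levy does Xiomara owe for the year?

$5,499.71

12 Mar – 29 Sep 2011: 202 days at 2.25% → $391,000 × 2.25% × 202/365 = $4,868.7534
30 Sep – 30 Nov 2011: 62 days at 0.95% → $391,000 × 0.95% × 62/365 = $630.9562
Total = $5,499.7096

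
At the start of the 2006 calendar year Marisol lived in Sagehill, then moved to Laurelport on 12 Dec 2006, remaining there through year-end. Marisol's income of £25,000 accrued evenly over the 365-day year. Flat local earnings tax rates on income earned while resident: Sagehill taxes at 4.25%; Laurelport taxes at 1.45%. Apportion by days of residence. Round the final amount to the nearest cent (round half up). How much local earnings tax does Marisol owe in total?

£1,024.14

Sagehill, 1 Jan – 11 Dec 2006: 345 days → £25,000 × 4.25% × 345/365 = £1,004.2808
Laurelport, 12 Dec – 31 Dec 2006: 20 days → £25,000 × 1.45% × 20/365 = £19.8630
Total = £1,024.1438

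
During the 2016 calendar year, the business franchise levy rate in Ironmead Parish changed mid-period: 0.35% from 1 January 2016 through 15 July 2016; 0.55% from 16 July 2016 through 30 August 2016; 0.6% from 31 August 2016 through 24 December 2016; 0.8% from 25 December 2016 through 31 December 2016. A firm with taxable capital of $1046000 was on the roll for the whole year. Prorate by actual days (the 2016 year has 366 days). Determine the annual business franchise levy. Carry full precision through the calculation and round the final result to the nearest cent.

1 January – 15 July 2016: 197 days at 0.35% → $1046000 × 0.35% × 197/366 = $1970.5383
16 July – 30 August 2016: 46 days at 0.55% → $1046000 × 0.55% × 46/366 = $723.0546
31 August – 24 December 2016: 116 days at 0.6% → $1046000 × 0.6% × 116/366 = $1989.1148
25 December – 31 December 2016: 7 days at 0.8% → $1046000 × 0.8% × 7/366 = $160.0437
Total = $4842.7514

$4842.75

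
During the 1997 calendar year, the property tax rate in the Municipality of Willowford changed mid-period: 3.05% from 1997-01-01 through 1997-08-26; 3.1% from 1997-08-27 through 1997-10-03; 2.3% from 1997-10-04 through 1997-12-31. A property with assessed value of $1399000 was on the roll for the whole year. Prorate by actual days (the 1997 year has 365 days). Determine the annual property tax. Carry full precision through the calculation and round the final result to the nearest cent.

1997-01-01 to 1997-08-26: 238 days at 3.05% → $1399000 × 3.05% × 238/365 = $27822.8521
1997-08-27 to 1997-10-03: 38 days at 3.1% → $1399000 × 3.1% × 38/365 = $4515.1288
1997-10-04 to 1997-12-31: 89 days at 2.3% → $1399000 × 2.3% × 89/365 = $7845.8986
Total = $40183.8795

$40183.88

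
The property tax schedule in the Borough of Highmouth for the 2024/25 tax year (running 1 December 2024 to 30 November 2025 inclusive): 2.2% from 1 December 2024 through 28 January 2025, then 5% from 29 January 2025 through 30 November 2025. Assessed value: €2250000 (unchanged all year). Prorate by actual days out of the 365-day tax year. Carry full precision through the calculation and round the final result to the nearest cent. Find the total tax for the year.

€102316.44

1 December 2024 – 28 January 2025: 59 days at 2.2% → €2250000 × 2.2% × 59/365 = €8001.3699
29 January – 30 November 2025: 306 days at 5% → €2250000 × 5% × 306/365 = €94315.0685
Total = €102316.4384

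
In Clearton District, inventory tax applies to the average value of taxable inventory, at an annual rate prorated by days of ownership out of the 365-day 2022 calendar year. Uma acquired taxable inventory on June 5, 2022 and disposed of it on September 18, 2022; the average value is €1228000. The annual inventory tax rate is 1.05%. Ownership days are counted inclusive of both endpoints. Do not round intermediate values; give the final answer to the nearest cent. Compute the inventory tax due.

€3744.56

Days held (June 5 – September 18, 2022): 106 out of 365
Tax = €1228000 × 1.05% × 106/365 = €3744.5589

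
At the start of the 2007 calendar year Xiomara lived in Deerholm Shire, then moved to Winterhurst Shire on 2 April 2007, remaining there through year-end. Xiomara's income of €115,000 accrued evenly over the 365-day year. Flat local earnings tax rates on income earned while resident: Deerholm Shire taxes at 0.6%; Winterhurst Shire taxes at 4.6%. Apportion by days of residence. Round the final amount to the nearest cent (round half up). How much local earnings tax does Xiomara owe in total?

€4,143.15

Deerholm Shire, 1 January – 1 April 2007: 91 days → €115,000 × 0.6% × 91/365 = €172.0274
Winterhurst Shire, 2 April – 31 December 2007: 274 days → €115,000 × 4.6% × 274/365 = €3,971.1233
Total = €4,143.1507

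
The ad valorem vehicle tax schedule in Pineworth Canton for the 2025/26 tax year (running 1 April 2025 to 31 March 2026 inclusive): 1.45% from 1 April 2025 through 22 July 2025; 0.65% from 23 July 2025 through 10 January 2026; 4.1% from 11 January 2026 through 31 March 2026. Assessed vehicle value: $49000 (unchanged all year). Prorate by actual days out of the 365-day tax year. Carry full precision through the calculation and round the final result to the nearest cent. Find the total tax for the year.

$810.38

1 April – 22 July 2025: 113 days at 1.45% → $49000 × 1.45% × 113/365 = $219.9630
23 July 2025 – 10 January 2026: 172 days at 0.65% → $49000 × 0.65% × 172/365 = $150.0877
11 January – 31 March 2026: 80 days at 4.1% → $49000 × 4.1% × 80/365 = $440.3288
Total = $810.3795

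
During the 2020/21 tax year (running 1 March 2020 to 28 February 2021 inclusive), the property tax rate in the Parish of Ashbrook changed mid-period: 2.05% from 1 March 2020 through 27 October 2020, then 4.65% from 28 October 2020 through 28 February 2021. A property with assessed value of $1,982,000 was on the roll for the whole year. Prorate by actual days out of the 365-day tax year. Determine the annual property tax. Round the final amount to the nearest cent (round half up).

1 March – 27 October 2020: 241 days at 2.05% → $1,982,000 × 2.05% × 241/365 = $26,827.5918
28 October 2020 – 28 February 2021: 124 days at 4.65% → $1,982,000 × 4.65% × 124/365 = $31,310.1699
Total = $58,137.7616

$58,137.76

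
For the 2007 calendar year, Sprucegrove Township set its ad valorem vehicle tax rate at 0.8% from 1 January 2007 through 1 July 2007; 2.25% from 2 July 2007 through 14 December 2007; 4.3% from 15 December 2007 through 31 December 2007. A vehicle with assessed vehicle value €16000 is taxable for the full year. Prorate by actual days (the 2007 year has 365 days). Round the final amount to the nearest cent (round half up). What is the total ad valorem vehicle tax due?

€259.59

1 January – 1 July 2007: 182 days at 0.8% → €16000 × 0.8% × 182/365 = €63.8247
2 July – 14 December 2007: 166 days at 2.25% → €16000 × 2.25% × 166/365 = €163.7260
15 December – 31 December 2007: 17 days at 4.3% → €16000 × 4.3% × 17/365 = €32.0438
Total = €259.5945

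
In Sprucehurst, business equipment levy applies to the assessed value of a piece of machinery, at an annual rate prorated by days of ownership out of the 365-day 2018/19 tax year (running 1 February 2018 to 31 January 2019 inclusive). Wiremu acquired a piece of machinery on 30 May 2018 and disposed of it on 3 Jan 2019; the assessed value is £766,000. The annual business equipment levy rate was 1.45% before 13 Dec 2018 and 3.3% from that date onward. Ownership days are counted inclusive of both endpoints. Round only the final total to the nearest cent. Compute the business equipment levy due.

£7,518.34

30 May – 12 Dec 2018: 197 days at 1.45% → £766,000 × 1.45% × 197/365 = £5,994.7370
13 Dec 2018 – 3 Jan 2019: 22 days at 3.3% → £766,000 × 3.3% × 22/365 = £1,523.6055
Total = £7,518.3425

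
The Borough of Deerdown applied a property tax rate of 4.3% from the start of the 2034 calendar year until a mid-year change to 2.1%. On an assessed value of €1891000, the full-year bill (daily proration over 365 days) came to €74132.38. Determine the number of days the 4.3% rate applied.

Let d = days at the first rate; then 365 − d days at the second rate.
€1891000 × [4.3%·d + 2.1%·(365−d)] / 365 = €74132.38
Solving gives d = 302, so the new rate took effect on 30 October 2034.

302 days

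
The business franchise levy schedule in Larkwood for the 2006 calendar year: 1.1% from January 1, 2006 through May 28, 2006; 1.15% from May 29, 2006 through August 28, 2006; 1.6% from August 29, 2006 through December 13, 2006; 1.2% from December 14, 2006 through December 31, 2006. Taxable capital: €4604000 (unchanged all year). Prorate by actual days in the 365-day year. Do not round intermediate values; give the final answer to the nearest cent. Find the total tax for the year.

€58199.61

January 1 – May 28, 2006: 148 days at 1.1% → €4604000 × 1.1% × 148/365 = €20535.1014
May 29 – August 28, 2006: 92 days at 1.15% → €4604000 × 1.15% × 92/365 = €13345.2932
August 29 – December 13, 2006: 107 days at 1.6% → €4604000 × 1.6% × 107/365 = €21594.6521
December 14 – December 31, 2006: 18 days at 1.2% → €4604000 × 1.2% × 18/365 = €2724.5589
Total = €58199.6055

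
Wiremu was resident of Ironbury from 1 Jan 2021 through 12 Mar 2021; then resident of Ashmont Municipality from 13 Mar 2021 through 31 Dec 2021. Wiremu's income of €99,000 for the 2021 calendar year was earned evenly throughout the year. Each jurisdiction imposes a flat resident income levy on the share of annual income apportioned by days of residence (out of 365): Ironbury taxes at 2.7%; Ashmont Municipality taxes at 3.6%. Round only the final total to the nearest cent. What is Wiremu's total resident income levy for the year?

Ironbury, 1 Jan – 12 Mar 2021: 71 days → €99,000 × 2.7% × 71/365 = €519.9534
Ashmont Municipality, 13 Mar – 31 Dec 2021: 294 days → €99,000 × 3.6% × 294/365 = €2,870.7288
Total = €3,390.6822

€3,390.68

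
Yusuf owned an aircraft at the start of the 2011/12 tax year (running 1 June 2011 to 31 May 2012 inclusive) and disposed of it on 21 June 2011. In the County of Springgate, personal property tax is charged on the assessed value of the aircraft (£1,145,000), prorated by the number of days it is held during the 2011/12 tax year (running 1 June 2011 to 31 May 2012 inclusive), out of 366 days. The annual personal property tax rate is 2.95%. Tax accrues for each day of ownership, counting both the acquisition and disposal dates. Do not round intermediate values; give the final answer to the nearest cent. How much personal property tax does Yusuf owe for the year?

Days held (1 June – 21 June 2011): 21 out of 366
Tax = £1,145,000 × 2.95% × 21/366 = £1,938.0533

£1,938.05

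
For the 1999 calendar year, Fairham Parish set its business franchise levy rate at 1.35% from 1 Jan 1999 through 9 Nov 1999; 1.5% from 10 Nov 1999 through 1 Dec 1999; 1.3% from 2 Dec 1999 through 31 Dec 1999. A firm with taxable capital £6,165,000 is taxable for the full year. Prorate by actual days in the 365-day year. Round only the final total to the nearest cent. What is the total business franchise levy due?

1 Jan – 9 Nov 1999: 313 days at 1.35% → £6,165,000 × 1.35% × 313/365 = £71,370.4315
10 Nov – 1 Dec 1999: 22 days at 1.5% → £6,165,000 × 1.5% × 22/365 = £5,573.8356
2 Dec – 31 Dec 1999: 30 days at 1.3% → £6,165,000 × 1.3% × 30/365 = £6,587.2603
Total = £83,531.5274

£83,531.53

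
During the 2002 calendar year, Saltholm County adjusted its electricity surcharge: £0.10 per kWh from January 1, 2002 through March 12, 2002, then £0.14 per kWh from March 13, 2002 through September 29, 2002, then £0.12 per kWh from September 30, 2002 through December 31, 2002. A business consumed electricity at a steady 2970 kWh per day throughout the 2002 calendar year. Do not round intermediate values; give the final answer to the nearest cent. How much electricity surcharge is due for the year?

January 1 – March 12, 2002: 71 days × 2970 kWh/day = 210,870 kWh at £0.10/kWh → £21,087.00
March 13 – September 29, 2002: 201 days × 2970 kWh/day = 596,970 kWh at £0.14/kWh → £83,575.80
September 30 – December 31, 2002: 93 days × 2970 kWh/day = 276,210 kWh at £0.12/kWh → £33,145.20

£137,808.00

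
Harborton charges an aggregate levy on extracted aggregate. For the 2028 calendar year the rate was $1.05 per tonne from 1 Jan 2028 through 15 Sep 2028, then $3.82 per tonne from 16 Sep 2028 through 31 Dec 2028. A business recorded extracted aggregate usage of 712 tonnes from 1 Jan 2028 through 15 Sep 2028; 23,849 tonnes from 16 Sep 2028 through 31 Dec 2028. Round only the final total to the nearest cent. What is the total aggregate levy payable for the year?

1 Jan – 15 Sep 2028: 712 tonnes at $1.05/tonne → $747.60
16 Sep – 31 Dec 2028: 23,849 tonnes at $3.82/tonne → $91,103.18

$91,850.78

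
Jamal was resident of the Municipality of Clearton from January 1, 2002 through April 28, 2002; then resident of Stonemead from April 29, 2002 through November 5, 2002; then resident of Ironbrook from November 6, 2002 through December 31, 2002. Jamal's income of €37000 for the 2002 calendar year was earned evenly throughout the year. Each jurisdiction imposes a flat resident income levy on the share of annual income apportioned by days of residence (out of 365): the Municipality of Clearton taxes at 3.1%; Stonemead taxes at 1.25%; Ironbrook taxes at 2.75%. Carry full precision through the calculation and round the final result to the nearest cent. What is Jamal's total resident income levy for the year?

The Municipality of Clearton, January 1 – April 28, 2002: 118 days → €37000 × 3.1% × 118/365 = €370.8110
Stonemead, April 29 – November 5, 2002: 191 days → €37000 × 1.25% × 191/365 = €242.0205
Ironbrook, November 6 – December 31, 2002: 56 days → €37000 × 2.75% × 56/365 = €156.1096
Total = €768.9411

€768.94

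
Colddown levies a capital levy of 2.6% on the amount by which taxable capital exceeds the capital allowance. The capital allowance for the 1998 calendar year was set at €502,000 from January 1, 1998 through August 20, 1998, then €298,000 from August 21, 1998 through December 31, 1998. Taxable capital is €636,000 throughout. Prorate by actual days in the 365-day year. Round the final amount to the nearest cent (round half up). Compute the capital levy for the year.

January 1 – August 20, 1998: 232 days, exemption €502,000 → (€636,000 − €502,000) × 2.6% × 232/365 = €2,214.4877
August 21 – December 31, 1998: 133 days, exemption €298,000 → (€636,000 − €298,000) × 2.6% × 133/365 = €3,202.2027
Total = €5,416.6904

€5,416.69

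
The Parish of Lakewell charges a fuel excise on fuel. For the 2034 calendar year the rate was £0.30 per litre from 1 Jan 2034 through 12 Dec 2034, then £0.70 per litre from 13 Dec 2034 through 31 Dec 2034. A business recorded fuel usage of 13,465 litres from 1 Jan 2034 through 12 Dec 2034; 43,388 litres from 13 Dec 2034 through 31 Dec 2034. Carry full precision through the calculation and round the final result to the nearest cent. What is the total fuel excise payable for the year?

£34411.10

1 Jan – 12 Dec 2034: 13,465 litres at £0.30/litre → £4039.50
13 Dec – 31 Dec 2034: 43,388 litres at £0.70/litre → £30371.60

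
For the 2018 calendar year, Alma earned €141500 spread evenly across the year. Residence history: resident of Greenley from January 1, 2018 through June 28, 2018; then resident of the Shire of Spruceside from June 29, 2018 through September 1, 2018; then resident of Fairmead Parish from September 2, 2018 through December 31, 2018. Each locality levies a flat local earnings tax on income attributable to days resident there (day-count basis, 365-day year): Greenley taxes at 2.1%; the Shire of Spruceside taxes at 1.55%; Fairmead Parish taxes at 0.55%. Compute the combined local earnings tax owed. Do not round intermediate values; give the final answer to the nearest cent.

Greenley, January 1 – June 28, 2018: 179 days → €141500 × 2.1% × 179/365 = €1457.2562
The Shire of Spruceside, June 29 – September 1, 2018: 65 days → €141500 × 1.55% × 65/365 = €390.5788
Fairmead Parish, September 2 – December 31, 2018: 121 days → €141500 × 0.55% × 121/365 = €257.9952
Total = €2105.8301

€2105.83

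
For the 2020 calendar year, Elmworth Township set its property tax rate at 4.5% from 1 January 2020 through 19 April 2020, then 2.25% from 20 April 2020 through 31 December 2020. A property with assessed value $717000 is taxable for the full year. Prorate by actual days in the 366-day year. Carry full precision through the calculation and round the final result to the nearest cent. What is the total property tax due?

$20981.07

1 January – 19 April 2020: 110 days at 4.5% → $717000 × 4.5% × 110/366 = $9697.1311
20 April – 31 December 2020: 256 days at 2.25% → $717000 × 2.25% × 256/366 = $11283.9344
Total = $20981.0656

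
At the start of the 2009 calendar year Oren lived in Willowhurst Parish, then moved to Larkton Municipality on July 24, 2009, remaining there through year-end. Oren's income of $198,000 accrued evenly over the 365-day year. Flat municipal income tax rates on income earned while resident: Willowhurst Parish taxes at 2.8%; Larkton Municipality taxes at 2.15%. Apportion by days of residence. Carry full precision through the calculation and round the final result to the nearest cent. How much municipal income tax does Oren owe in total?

$4,976.31

Willowhurst Parish, January 1 – July 23, 2009: 204 days → $198,000 × 2.8% × 204/365 = $3,098.5644
Larkton Municipality, July 24 – December 31, 2009: 161 days → $198,000 × 2.15% × 161/365 = $1,877.7452
Total = $4,976.3096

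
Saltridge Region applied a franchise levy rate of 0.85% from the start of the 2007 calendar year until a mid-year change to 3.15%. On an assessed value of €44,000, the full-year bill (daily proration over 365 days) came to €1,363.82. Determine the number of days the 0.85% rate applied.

Let d = days at the first rate; then 365 − d days at the second rate.
€44,000 × [0.85%·d + 3.15%·(365−d)] / 365 = €1,363.82
Solving gives d = 8, so the new rate took effect on 9 Jan 2007.

8 days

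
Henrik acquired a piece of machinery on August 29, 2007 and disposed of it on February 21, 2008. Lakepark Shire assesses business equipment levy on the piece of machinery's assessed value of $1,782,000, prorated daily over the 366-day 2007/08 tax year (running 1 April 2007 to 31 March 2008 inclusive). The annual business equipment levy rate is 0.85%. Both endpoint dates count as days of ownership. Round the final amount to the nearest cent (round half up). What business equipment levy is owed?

Days held (August 29, 2007 – February 21, 2008): 177 out of 366
Tax = $1,782,000 × 0.85% × 177/366 = $7,325.1885

$7,325.19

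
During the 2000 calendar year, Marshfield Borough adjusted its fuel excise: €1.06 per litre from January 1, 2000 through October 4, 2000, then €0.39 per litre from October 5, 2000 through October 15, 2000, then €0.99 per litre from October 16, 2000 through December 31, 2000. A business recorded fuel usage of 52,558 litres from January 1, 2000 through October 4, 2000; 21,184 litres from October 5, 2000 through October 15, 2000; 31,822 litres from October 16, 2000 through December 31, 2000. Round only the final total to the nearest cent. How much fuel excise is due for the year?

January 1 – October 4, 2000: 52,558 litres at €1.06/litre → €55711.48
October 5 – October 15, 2000: 21,184 litres at €0.39/litre → €8261.76
October 16 – December 31, 2000: 31,822 litres at €0.99/litre → €31503.78

€95477.02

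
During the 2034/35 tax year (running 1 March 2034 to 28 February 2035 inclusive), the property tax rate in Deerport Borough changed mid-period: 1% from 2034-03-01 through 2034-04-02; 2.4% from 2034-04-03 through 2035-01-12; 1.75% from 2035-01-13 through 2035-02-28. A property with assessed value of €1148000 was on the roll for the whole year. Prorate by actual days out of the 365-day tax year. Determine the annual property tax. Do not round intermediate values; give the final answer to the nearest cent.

€25138.05

2034-03-01 to 2034-04-02: 33 days at 1% → €1148000 × 1% × 33/365 = €1037.9178
2034-04-03 to 2035-01-12: 285 days at 2.4% → €1148000 × 2.4% × 285/365 = €21513.2055
2035-01-13 to 2035-02-28: 47 days at 1.75% → €1148000 × 1.75% × 47/365 = €2586.9315
Total = €25138.0548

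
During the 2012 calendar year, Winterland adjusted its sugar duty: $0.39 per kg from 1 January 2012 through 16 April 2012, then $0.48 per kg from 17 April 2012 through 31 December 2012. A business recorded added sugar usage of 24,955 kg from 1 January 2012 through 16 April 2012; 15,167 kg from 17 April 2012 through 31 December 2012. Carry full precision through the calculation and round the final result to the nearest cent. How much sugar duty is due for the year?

$17,012.61

1 January – 16 April 2012: 24,955 kg at $0.39/kg → $9,732.45
17 April – 31 December 2012: 15,167 kg at $0.48/kg → $7,280.16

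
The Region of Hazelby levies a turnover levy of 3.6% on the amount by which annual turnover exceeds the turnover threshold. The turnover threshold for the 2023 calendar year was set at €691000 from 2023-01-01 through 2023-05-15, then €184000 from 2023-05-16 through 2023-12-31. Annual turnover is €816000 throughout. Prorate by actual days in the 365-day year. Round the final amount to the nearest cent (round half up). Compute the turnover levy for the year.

2023-01-01 to 2023-05-15: 135 days, exemption €691000 → (€816000 − €691000) × 3.6% × 135/365 = €1664.3836
2023-05-16 to 2023-12-31: 230 days, exemption €184000 → (€816000 − €184000) × 3.6% × 230/365 = €14336.8767
Total = €16001.2603

€16001.26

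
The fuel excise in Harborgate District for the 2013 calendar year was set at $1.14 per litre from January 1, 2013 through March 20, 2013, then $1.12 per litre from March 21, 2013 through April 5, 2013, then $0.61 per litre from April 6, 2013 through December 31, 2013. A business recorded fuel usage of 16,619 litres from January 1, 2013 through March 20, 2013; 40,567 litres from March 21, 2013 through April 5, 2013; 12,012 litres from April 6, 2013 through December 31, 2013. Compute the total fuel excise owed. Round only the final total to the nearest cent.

January 1 – March 20, 2013: 16,619 litres at $1.14/litre → $18945.66
March 21 – April 5, 2013: 40,567 litres at $1.12/litre → $45435.04
April 6 – December 31, 2013: 12,012 litres at $0.61/litre → $7327.32

$71708.02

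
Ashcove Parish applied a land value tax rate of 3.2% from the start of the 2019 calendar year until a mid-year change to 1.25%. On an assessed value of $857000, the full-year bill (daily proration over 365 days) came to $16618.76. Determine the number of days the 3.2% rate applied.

Let d = days at the first rate; then 365 − d days at the second rate.
$857000 × [3.2%·d + 1.25%·(365−d)] / 365 = $16618.76
Solving gives d = 129, so the new rate took effect on May 10, 2019.

129 days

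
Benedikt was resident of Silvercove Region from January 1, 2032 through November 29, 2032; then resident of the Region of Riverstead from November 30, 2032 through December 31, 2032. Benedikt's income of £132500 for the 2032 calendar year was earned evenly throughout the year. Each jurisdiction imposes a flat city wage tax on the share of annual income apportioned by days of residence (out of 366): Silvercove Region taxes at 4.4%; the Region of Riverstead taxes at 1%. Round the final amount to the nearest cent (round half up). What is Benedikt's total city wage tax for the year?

Silvercove Region, January 1 – November 29, 2032: 334 days → £132500 × 4.4% × 334/366 = £5320.2732
The Region of Riverstead, November 30 – December 31, 2032: 32 days → £132500 × 1% × 32/366 = £115.8470
Total = £5436.1202

£5436.12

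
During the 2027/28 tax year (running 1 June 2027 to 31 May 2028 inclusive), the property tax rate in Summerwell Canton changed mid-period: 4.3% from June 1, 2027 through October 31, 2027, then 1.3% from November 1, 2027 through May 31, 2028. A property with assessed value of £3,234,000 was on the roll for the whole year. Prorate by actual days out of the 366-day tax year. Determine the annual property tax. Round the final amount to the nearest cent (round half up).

£82,599.54

June 1 – October 31, 2027: 153 days at 4.3% → £3,234,000 × 4.3% × 153/366 = £58,132.4754
November 1, 2027 – May 31, 2028: 213 days at 1.3% → £3,234,000 × 1.3% × 213/366 = £24,467.0656
Total = £82,599.5410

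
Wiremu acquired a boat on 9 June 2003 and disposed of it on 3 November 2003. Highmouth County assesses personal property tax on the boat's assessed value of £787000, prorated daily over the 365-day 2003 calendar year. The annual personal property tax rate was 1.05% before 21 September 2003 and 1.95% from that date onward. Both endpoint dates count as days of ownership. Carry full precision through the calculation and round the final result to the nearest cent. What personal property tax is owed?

£4204.52

9 June – 20 September 2003: 104 days at 1.05% → £787000 × 1.05% × 104/365 = £2354.5315
21 September – 3 November 2003: 44 days at 1.95% → £787000 × 1.95% × 44/365 = £1849.9890
Total = £4204.5205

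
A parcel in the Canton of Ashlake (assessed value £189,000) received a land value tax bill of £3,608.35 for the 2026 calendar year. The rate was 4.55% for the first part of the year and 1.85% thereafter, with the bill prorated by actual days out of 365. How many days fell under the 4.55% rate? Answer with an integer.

8 days

Let d = days at the first rate; then 365 − d days at the second rate.
£189,000 × [4.55%·d + 1.85%·(365−d)] / 365 = £3,608.35
Solving gives d = 8, so the new rate took effect on January 9, 2026.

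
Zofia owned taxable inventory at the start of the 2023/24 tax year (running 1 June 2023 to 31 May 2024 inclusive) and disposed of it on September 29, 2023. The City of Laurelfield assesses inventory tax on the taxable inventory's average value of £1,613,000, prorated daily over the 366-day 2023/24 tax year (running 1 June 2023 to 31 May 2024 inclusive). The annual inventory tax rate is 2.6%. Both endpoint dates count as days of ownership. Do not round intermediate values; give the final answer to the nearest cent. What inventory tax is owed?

Days held (June 1 – September 29, 2023): 121 out of 366
Tax = £1,613,000 × 2.6% × 121/366 = £13,864.7486

£13,864.75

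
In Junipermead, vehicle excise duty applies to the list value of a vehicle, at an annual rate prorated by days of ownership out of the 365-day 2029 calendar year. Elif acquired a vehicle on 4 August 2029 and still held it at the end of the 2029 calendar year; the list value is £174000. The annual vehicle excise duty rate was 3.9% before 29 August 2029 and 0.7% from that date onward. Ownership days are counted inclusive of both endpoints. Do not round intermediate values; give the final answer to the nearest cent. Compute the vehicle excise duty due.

4 August – 28 August 2029: 25 days at 3.9% → £174000 × 3.9% × 25/365 = £464.7945
29 August – 31 December 2029: 125 days at 0.7% → £174000 × 0.7% × 125/365 = £417.1233
Total = £881.9178

£881.92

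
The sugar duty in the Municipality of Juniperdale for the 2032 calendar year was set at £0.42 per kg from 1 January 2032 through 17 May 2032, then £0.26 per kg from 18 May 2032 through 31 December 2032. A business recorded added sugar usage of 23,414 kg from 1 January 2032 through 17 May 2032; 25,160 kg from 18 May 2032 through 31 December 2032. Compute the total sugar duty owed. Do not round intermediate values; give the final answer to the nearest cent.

1 January – 17 May 2032: 23,414 kg at £0.42/kg → £9,833.88
18 May – 31 December 2032: 25,160 kg at £0.26/kg → £6,541.60

£16,375.48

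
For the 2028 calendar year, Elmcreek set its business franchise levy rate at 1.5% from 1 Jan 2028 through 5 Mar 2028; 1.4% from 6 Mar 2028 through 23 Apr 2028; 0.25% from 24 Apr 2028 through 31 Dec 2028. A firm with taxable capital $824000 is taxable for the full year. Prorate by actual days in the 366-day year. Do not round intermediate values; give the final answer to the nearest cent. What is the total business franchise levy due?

$5157.88

1 Jan – 5 Mar 2028: 65 days at 1.5% → $824000 × 1.5% × 65/366 = $2195.0820
6 Mar – 23 Apr 2028: 49 days at 1.4% → $824000 × 1.4% × 49/366 = $1544.4372
24 Apr – 31 Dec 2028: 252 days at 0.25% → $824000 × 0.25% × 252/366 = $1418.3607
Total = $5157.8798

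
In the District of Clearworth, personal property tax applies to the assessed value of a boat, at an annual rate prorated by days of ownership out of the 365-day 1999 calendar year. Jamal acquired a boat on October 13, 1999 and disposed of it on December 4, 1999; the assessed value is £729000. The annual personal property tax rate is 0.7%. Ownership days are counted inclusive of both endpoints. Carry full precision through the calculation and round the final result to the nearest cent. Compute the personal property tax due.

£740.98

Days held (October 13 – December 4, 1999): 53 out of 365
Tax = £729000 × 0.7% × 53/365 = £740.9836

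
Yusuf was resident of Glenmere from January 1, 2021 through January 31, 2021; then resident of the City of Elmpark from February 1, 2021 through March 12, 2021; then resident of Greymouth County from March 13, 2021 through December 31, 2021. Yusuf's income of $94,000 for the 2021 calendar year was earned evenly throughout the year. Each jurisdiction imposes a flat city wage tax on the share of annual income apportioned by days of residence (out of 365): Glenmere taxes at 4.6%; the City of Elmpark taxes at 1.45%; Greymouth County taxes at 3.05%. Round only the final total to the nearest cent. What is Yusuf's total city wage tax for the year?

$2,825.92

Glenmere, January 1 – January 31, 2021: 31 days → $94,000 × 4.6% × 31/365 = $367.2438
The City of Elmpark, February 1 – March 12, 2021: 40 days → $94,000 × 1.45% × 40/365 = $149.3699
Greymouth County, March 13 – December 31, 2021: 294 days → $94,000 × 3.05% × 294/365 = $2,309.3096
Total = $2,825.9233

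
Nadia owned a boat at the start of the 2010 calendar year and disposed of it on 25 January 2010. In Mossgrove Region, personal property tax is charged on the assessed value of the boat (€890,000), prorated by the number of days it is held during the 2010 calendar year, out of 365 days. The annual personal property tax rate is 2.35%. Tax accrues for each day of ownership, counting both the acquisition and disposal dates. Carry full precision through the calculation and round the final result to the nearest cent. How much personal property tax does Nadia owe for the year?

€1,432.53

Days held (1 January – 25 January 2010): 25 out of 365
Tax = €890,000 × 2.35% × 25/365 = €1,432.5342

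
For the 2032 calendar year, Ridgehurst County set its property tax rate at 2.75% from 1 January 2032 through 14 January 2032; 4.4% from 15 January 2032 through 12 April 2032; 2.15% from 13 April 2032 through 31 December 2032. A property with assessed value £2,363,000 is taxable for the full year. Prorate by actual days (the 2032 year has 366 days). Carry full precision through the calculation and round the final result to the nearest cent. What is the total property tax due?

£64,275.54

1 January – 14 January 2032: 14 days at 2.75% → £2,363,000 × 2.75% × 14/366 = £2,485.6694
15 January – 12 April 2032: 89 days at 4.4% → £2,363,000 × 4.4% × 89/366 = £25,282.8087
13 April – 31 December 2032: 263 days at 2.15% → £2,363,000 × 2.15% × 263/366 = £36,507.0587
Total = £64,275.5369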